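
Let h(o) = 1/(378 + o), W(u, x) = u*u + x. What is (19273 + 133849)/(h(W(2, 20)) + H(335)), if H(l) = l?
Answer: 61555044/134671 ≈ 457.08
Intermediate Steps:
W(u, x) = x + u**2 (W(u, x) = u**2 + x = x + u**2)
(19273 + 133849)/(h(W(2, 20)) + H(335)) = (19273 + 133849)/(1/(378 + (20 + 2**2)) + 335) = 153122/(1/(378 + (20 + 4)) + 335) = 153122/(1/(378 + 24) + 335) = 153122/(1/402 + 335) = 153122/(134671/402) = 153122*(402/134671) = 61555044/134671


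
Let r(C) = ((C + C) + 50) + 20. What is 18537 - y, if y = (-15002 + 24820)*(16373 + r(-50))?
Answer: -160437037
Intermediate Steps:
r(C) = 70 + 2*C (r(C) = (2*C + 50) + 20 = (50 + 2*C) + 20 = 70 + 2*C)
y = 160455574 (y = (-15002 + 24820)*(16373 + (70 + 2*(-50))) = 9818*(16373 + (70 - 100)) = 9818*(16373 - 30) = 9818*16343 = 160455574)
18537 - y = 18537 - 1*160455574 = 18537 - 160455574 = -160437037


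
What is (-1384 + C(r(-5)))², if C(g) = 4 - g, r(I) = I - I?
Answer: 1904400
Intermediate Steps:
r(I) = 0
(-1384 + C(r(-5)))² = (-1384 + (4 - 1*0))² = (-1384 + (4 + 0))² = (-1384 + 4)² = (-1380)² = 1904400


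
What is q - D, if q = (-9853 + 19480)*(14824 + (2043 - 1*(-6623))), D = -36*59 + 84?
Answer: 226140270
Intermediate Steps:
D = -2040 (D = -2124 + 84 = -2040)
q = 226138230 (q = 9627*(14824 + (2043 + 6623)) = 9627*(14824 + 8666) = 9627*23490 = 226138230)
q - D = 226138230 - 1*(-2040) = 226138230 + 2040 = 226140270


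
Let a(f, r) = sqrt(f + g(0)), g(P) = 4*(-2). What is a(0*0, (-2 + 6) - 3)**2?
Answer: -8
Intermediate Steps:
g(P) = -8
a(f, r) = sqrt(-8 + f) (a(f, r) = sqrt(f - 8) = sqrt(-8 + f))
a(0*0, (-2 + 6) - 3)**2 = (sqrt(-8 + 0*0))**2 = (sqrt(-8 + 0))**2 = (sqrt(-8))**2 = (2*I*sqrt(2))**2 = -8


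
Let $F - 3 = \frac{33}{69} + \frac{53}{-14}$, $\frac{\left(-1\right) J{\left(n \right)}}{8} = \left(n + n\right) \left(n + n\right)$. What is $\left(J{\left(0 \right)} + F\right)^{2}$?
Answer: $\frac{9801}{103684} \approx 0.094528$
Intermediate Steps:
$J{\left(n \right)} = - 32 n^{2}$ ($J{\left(n \right)} = - 8 \left(n + n\right) \left(n + n\right) = - 8 \cdot 2 n 2 n = - 8 \cdot 4 n^{2} = - 32 n^{2}$)
$F = - \frac{99}{322}$ ($F = 3 + \left(\frac{33}{69} + \frac{53}{-14}\right) = 3 + \left(33 \cdot \frac{1}{69} + 53 \left(- \frac{1}{14}\right)\right) = 3 + \left(\frac{11}{23} - \frac{53}{14}\right) = 3 - \frac{1065}{322} = - \frac{99}{322} \approx -0.30745$)
$\left(J{\left(0 \right)} + F\right)^{2} = \left(- 32 \cdot 0^{2} - \frac{99}{322}\right)^{2} = \left(\left(-32\right) 0 - \frac{99}{322}\right)^{2} = \left(0 - \frac{99}{322}\right)^{2} = \left(- \frac{99}{322}\right)^{2} = \frac{9801}{103684}$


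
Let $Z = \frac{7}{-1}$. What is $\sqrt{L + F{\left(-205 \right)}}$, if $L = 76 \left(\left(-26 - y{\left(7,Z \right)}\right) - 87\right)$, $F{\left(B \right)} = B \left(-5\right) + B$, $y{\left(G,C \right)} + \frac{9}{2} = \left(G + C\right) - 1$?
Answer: $35 i \sqrt{6} \approx 85.732 i$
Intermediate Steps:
$Z = -7$ ($Z = 7 \left(-1\right) = -7$)
$y{\left(G,C \right)} = - \frac{11}{2} + C + G$ ($y{\left(G,C \right)} = - \frac{9}{2} - \left(1 - C - G\right) = - \frac{9}{2} + \left(-1 + C + G\right) = - \frac{11}{2} + C + G$)
$F{\left(B \right)} = - 4 B$ ($F{\left(B \right)} = - 5 B + B = - 4 B$)
$L = -8170$ ($L = 76 \left(\left(-26 - \left(- \frac{11}{2} - 7 + 7\right)\right) - 87\right) = 76 \left(\left(-26 - - \frac{11}{2}\right) - 87\right) = 76 \left(\left(-26 + \frac{11}{2}\right) - 87\right) = 76 \left(- \frac{41}{2} - 87\right) = 76 \left(- \frac{215}{2}\right) = -8170$)
$\sqrt{L + F{\left(-205 \right)}} = \sqrt{-8170 - -820} = \sqrt{-8170 + 820} = \sqrt{-7350} = 35 i \sqrt{6}$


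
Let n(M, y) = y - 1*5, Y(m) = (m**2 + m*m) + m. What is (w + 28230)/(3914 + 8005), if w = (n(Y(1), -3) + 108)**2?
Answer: 38230/11919 ≈ 3.2075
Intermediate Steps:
Y(m) = m + 2*m**2 (Y(m) = (m**2 + m**2) + m = 2*m**2 + m = m + 2*m**2)
n(M, y) = -5 + y (n(M, y) = y - 5 = -5 + y)
w = 10000 (w = ((-5 - 3) + 108)**2 = (-8 + 108)**2 = 100**2 = 10000)
(w + 28230)/(3914 + 8005) = (10000 + 28230)/(3914 + 8005) = 38230/11919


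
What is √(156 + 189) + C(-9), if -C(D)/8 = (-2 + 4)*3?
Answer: -48 + √345 ≈ -29.426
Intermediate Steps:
C(D) = -48 (C(D) = -8*(-2 + 4)*3 = -16*3 = -8*6 = -48)
√(156 + 189) + C(-9) = √(156 + 189) - 48 = √345 - 48 = -48 + √345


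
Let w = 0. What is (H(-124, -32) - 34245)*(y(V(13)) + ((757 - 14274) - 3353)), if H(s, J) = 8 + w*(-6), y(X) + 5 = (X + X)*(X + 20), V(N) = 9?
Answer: 559877661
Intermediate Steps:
y(X) = -5 + 2*X*(20 + X) (y(X) = -5 + (X + X)*(X + 20) = -5 + (2*X)*(20 + X) = -5 + 2*X*(20 + X))
H(s, J) = 8 (H(s, J) = 8 + 0*(-6) = 8 + 0 = 8)
(H(-124, -32) - 34245)*(y(V(13)) + ((757 - 14274) - 3353)) = (8 - 34245)*((-5 + 2*9² + 40*9) + ((757 - 14274) - 3353)) = -34237*((-5 + 2*81 + 360) + (-13517 - 3353)) = -34237*((-5 + 162 + 360) - 16870) = -34237*(517 - 16870) = -34237*(-16353) = 559877661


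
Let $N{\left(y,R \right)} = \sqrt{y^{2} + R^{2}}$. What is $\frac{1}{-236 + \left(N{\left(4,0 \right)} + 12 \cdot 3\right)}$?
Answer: $- \frac{1}{196} \approx -0.005102$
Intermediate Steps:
$N{\left(y,R \right)} = \sqrt{R^{2} + y^{2}}$
$\frac{1}{-236 + \left(N{\left(4,0 \right)} + 12 \cdot 3\right)} = \frac{1}{-236 + \left(\sqrt{0^{2} + 4^{2}} + 12 \cdot 3\right)} = \frac{1}{-236 + \left(\sqrt{0 + 16} + 36\right)} = \frac{1}{-236 + \left(\sqrt{16} + 36\right)} = \frac{1}{-236 + \left(4 + 36\right)} = \frac{1}{-236 + 40} = \frac{1}{-196} = - \frac{1}{196}$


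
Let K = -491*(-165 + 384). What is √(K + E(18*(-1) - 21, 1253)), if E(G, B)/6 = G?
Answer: I*√107763 ≈ 328.27*I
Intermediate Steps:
K = -107529 (K = -491*219 = -107529)
E(G, B) = 6*G
√(K + E(18*(-1) - 21, 1253)) = √(-107529 + 6*(18*(-1) - 21)) = √(-107529 + 6*(-18 - 21)) = √(-107529 + 6*(-39)) = √(-107529 - 234) = √(-107763) = I*√107763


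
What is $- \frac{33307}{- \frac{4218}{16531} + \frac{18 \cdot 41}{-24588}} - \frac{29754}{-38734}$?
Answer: $\frac{14566343633615717}{124714939153} \approx 1.168 \cdot 10^{5}$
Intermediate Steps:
$- \frac{33307}{- \frac{4218}{16531} + \frac{18 \cdot 41}{-24588}} - \frac{29754}{-38734} = - \frac{33307}{\left(-4218\right) \frac{1}{16531} + 738 \left(- \frac{1}{24588}\right)} - - \frac{14877}{19367} = - \frac{33307}{- \frac{4218}{16531} - \frac{41}{1366}} + \frac{14877}{19367} = - \frac{33307}{- \frac{6439559}{22581346}} + \frac{14877}{19367} = \left(-33307\right) \left(- \frac{22581346}{6439559}\right) + \frac{14877}{19367} = \frac{752116891222}{6439559} + \frac{14877}{19367} = \frac{14566343633615717}{124714939153}$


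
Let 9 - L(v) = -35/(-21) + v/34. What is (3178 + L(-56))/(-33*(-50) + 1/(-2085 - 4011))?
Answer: 330273152/170992783 ≈ 1.9315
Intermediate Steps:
L(v) = 22/3 - v/34 (L(v) = 9 - (-35/(-21) + v/34) = 9 - (-35*(-1/21) + v*(1/34)) = 9 - (5/3 + v/34) = 9 + (-5/3 - v/34) = 22/3 - v/34)
(3178 + L(-56))/(-33*(-50) + 1/(-2085 - 4011)) = (3178 + (22/3 - 1/34*(-56)))/(-33*(-50) + 1/(-2085 - 4011)) = (3178 + (22/3 + 28/17))/(1650 + 1/(-6096)) = (3178 + 458/51)/(1650 - 1/6096) = 162536/(51*(10058399/6096)) = (162536/51)*(6096/10058399) = 330273152/170992783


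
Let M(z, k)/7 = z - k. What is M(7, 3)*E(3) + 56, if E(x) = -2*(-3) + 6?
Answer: 392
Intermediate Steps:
E(x) = 12 (E(x) = 6 + 6 = 12)
M(z, k) = -7*k + 7*z (M(z, k) = 7*(z - k) = -7*k + 7*z)
M(7, 3)*E(3) + 56 = (-7*3 + 7*7)*12 + 56 = (-21 + 49)*12 + 56 = 28*12 + 56 = 336 + 56 = 392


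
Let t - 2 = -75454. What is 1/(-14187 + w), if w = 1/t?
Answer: -75452/1070437525 ≈ -7.0487e-5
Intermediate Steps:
t = -75452 (t = 2 - 75454 = -75452)
w = -1/75452 (w = 1/(-75452) = -1/75452 ≈ -1.3253e-5)
1/(-14187 + w) = 1/(-14187 - 1/75452) = 1/(-1070437525/75452) = -75452/1070437525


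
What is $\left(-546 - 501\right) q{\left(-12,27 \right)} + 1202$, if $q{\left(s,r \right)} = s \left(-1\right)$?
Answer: $-11362$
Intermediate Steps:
$q{\left(s,r \right)} = - s$
$\left(-546 - 501\right) q{\left(-12,27 \right)} + 1202 = \left(-546 - 501\right) \left(\left(-1\right) \left(-12\right)\right) + 1202 = \left(-1047\right) 12 + 1202 = -12564 + 1202 = -11362$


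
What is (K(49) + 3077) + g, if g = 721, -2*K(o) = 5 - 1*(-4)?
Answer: 7587/2 ≈ 3793.5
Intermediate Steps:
K(o) = -9/2 (K(o) = -(5 - 1*(-4))/2 = -(5 + 4)/2 = -½*9 = -9/2)
(K(49) + 3077) + g = (-9/2 + 3077) + 721 = 6145/2 + 721 = 7587/2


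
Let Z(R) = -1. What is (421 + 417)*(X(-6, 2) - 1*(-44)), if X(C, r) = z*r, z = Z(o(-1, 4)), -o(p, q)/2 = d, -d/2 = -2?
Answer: 35196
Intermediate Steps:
d = 4 (d = -2*(-2) = 4)
o(p, q) = -8 (o(p, q) = -2*4 = -8)
z = -1
X(C, r) = -r
(421 + 417)*(X(-6, 2) - 1*(-44)) = (421 + 417)*(-1*2 - 1*(-44)) = 838*(-2 + 44) = 838*42 = 35196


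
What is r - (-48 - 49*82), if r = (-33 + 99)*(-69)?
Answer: -488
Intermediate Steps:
r = -4554 (r = 66*(-69) = -4554)
r - (-48 - 49*82) = -4554 - (-48 - 49*82) = -4554 - (-48 - 4018) = -4554 - 1*(-4066) = -4554 + 4066 = -488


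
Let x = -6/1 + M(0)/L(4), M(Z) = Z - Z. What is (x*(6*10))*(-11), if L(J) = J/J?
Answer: 3960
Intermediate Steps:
L(J) = 1
M(Z) = 0
x = -6 (x = -6/1 + 0/1 = -6*1 + 0*1 = -6 + 0 = -6)
(x*(6*10))*(-11) = -36*10*(-11) = -6*60*(-11) = -360*(-11) = 3960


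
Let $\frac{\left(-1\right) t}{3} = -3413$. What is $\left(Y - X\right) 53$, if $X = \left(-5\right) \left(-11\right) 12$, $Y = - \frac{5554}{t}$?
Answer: $- \frac{358454582}{10239} \approx -35009.0$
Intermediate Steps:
$t = 10239$ ($t = \left(-3\right) \left(-3413\right) = 10239$)
$Y = - \frac{5554}{10239} \approx -0.54244$
$X = 660$ ($X = 55 \cdot 12 = 660$)
$\left(Y - X\right) 53 = \left(- \frac{5554}{10239} - 660\right) 53 = \left(- \frac{6763294}{10239}\right) 53 = - \frac{358454582}{10239}$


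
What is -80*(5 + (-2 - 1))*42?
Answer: -6720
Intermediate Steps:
-80*(5 + (-2 - 1))*42 = -80*(5 - 3)*42 = -80*2*42 = -40*4*42 = -160*42 = -6720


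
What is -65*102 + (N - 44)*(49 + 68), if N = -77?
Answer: -20787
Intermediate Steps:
-65*102 + (N - 44)*(49 + 68) = -65*102 + (-77 - 44)*(49 + 68) = -6630 - 121*117 = -6630 - 14157 = -20787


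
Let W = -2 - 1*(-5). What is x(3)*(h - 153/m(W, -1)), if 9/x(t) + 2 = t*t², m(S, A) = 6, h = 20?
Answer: -99/50 ≈ -1.9800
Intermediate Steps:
W = 3 (W = -2 + 5 = 3)
x(t) = 9/(-2 + t³) (x(t) = 9/(-2 + t*t²) = 9/(-2 + t³))
x(3)*(h - 153/m(W, -1)) = (9/(-2 + 3³))*(20 - 153/6) = (9/(-2 + 27))*(20 - 153*⅙) = (9/25)*(20 - 51/2) = (9*(1/25))*(-11/2) = (9/25)*(-11/2) = -99/50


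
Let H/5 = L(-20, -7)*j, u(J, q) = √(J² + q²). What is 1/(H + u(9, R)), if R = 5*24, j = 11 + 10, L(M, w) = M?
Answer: -700/1465173 - √1609/1465173 ≈ -0.00050514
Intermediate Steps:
j = 21
R = 120
H = -2100 (H = 5*(-20*21) = 5*(-420) = -2100)
1/(H + u(9, R)) = 1/(-2100 + √(9² + 120²)) = 1/(-2100 + √(81 + 14400)) = 1/(-2100 + √14481) = 1/(-2100 + 3*√1609)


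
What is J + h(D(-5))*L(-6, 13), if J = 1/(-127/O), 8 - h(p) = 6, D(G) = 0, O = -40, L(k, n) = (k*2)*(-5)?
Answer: 15280/127 ≈ 120.31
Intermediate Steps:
L(k, n) = -10*k (L(k, n) = (2*k)*(-5) = -10*k)
h(p) = 2 (h(p) = 8 - 1*6 = 8 - 6 = 2)
J = 40/127 (J = 1/(-127/(-40)) = 1/(-127*(-1/40)) = 1/(127/40) = 40/127 ≈ 0.31496)
J + h(D(-5))*L(-6, 13) = 40/127 + 2*(-10*(-6)) = 40/127 + 2*60 = 40/127 + 120 = 15280/127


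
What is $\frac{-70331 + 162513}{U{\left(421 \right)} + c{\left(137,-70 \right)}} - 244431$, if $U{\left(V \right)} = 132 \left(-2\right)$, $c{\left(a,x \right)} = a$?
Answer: $- \frac{31134919}{127} \approx -2.4516 \cdot 10^{5}$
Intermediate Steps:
$U{\left(V \right)} = -264$
$\frac{-70331 + 162513}{U{\left(421 \right)} + c{\left(137,-70 \right)}} - 244431 = \frac{-70331 + 162513}{-264 + 137} - 244431 = \frac{92182}{-127} - 244431 = 92182 \left(- \frac{1}{127}\right) - 244431 = - \frac{92182}{127} - 244431 = - \frac{31134919}{127}$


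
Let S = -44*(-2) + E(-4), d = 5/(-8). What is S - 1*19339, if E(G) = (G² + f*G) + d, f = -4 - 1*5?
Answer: -153597/8 ≈ -19200.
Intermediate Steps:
f = -9 (f = -4 - 5 = -9)
d = -5/8 (d = 5*(-⅛) = -5/8 ≈ -0.62500)
E(G) = -5/8 + G² - 9*G (E(G) = (G² - 9*G) - 5/8 = -5/8 + G² - 9*G)
S = 1115/8 (S = -44*(-2) + (-5/8 + (-4)² - 9*(-4)) = 88 + (-5/8 + 16 + 36) = 88 + 411/8 = 1115/8 ≈ 139.38)
S - 1*19339 = 1115/8 - 1*19339 = 1115/8 - 19339 = -153597/8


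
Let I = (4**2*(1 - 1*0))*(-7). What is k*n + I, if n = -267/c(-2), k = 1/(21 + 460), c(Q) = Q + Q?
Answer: -215221/1924 ≈ -111.86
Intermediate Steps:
c(Q) = 2*Q
k = 1/481 ≈ 0.0020790
I = -112 (I = (16*(1 + 0))*(-7) = (16*1)*(-7) = 16*(-7) = -112)
n = 267/4 (n = -267/(2*(-2)) = -267/(-4) = -267*(-1/4) = 267/4 ≈ 66.750)
k*n + I = (1/481)*(267/4) - 112 = 267/1924 - 112 = -215221/1924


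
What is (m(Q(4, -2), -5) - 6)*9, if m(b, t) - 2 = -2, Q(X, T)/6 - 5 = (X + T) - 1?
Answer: -54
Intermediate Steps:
Q(X, T) = 24 + 6*T + 6*X (Q(X, T) = 30 + 6*((X + T) - 1) = 30 + 6*((T + X) - 1) = 30 + 6*(-1 + T + X) = 30 + (-6 + 6*T + 6*X) = 24 + 6*T + 6*X)
m(b, t) = 0 (m(b, t) = 2 - 2 = 0)
(m(Q(4, -2), -5) - 6)*9 = (0 - 6)*9 = -6*9 = -54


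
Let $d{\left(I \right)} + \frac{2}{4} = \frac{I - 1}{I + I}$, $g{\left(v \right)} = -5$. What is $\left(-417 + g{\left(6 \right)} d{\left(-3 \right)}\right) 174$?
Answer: $-72703$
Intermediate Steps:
$d{\left(I \right)} = - \frac{1}{2} + \frac{-1 + I}{2 I}$ ($d{\left(I \right)} = - \frac{1}{2} + \frac{I - 1}{I + I} = - \frac{1}{2} + \frac{-1 + I}{2 I}$)
$\left(-417 + g{\left(6 \right)} d{\left(-3 \right)}\right) 174 = \left(-417 - 5 \left(- \frac{1}{2 \left(-3\right)}\right)\right) 174 = \left(-417 - 5 \left(\left(- \frac{1}{2}\right) \left(- \frac{1}{3}\right)\right)\right) 174 = \left(-417 - \frac{5}{6}\right) 174 = \left(- \frac{2507}{6}\right) 174 = -72703$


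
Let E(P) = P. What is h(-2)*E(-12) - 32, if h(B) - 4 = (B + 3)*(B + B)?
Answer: -32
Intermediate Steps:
h(B) = 4 + 2*B*(3 + B) (h(B) = 4 + (B + 3)*(B + B) = 4 + (3 + B)*(2*B) = 4 + 2*B*(3 + B))
h(-2)*E(-12) - 32 = (4 + 2*(-2)**2 + 6*(-2))*(-12) - 32 = (4 + 2*4 - 12)*(-12) - 32 = (4 + 8 - 12)*(-12) - 32 = 0*(-12) - 32 = 0 - 32 = -32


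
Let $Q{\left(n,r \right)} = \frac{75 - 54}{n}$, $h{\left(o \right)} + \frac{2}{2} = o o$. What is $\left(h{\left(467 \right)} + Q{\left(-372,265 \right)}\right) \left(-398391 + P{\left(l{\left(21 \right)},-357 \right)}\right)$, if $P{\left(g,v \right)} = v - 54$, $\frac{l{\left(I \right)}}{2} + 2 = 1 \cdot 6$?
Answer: $- \frac{5392382299905}{62} \approx -8.6974 \cdot 10^{10}$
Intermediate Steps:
$h{\left(o \right)} = -1 + o^{2}$ ($h{\left(o \right)} = -1 + o o = -1 + o^{2}$)
$l{\left(I \right)} = 8$ ($l{\left(I \right)} = -4 + 2 \cdot 1 \cdot 6 = -4 + 2 \cdot 6 = -4 + 12 = 8$)
$Q{\left(n,r \right)} = \frac{21}{n}$ ($Q{\left(n,r \right)} = \frac{75 - 54}{n} = \frac{21}{n}$)
$P{\left(g,v \right)} = -54 + v$ ($P{\left(g,v \right)} = v - 54 = -54 + v$)
$\left(h{\left(467 \right)} + Q{\left(-372,265 \right)}\right) \left(-398391 + P{\left(l{\left(21 \right)},-357 \right)}\right) = \left(\left(-1 + 467^{2}\right) + \frac{21}{-372}\right) \left(-398391 - 411\right) = \left(\left(-1 + 218089\right) + 21 \left(- \frac{1}{372}\right)\right) \left(-398391 - 411\right) = \left(218088 - \frac{7}{124}\right) \left(-398802\right) = \frac{27042905}{124} \left(-398802\right) = - \frac{5392382299905}{62}$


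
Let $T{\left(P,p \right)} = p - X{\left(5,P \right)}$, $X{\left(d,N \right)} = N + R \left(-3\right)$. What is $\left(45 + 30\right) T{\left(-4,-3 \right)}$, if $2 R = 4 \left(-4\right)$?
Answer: $-1725$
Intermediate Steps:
$R = -8$ ($R = \frac{4 \left(-4\right)}{2} = \frac{1}{2} \left(-16\right) = -8$)
$X{\left(d,N \right)} = 24 + N$ ($X{\left(d,N \right)} = N - -24 = N + 24 = 24 + N$)
$T{\left(P,p \right)} = -24 + p - P$ ($T{\left(P,p \right)} = p - \left(24 + P\right) = -24 + p - P$)
$\left(45 + 30\right) T{\left(-4,-3 \right)} = \left(45 + 30\right) \left(-24 - 3 - -4\right) = 75 \left(-24 - 3 + 4\right) = 75 \left(-23\right) = -1725$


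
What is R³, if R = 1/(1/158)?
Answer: 3944312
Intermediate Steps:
R = 158 (R = 1/(1/158) = 158)
R³ = 158³ = 3944312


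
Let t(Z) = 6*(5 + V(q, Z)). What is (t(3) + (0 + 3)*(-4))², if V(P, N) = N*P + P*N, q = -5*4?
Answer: 492804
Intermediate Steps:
q = -20
V(P, N) = 2*N*P (V(P, N) = N*P + N*P = 2*N*P)
t(Z) = 30 - 240*Z (t(Z) = 6*(5 + 2*Z*(-20)) = 6*(5 - 40*Z) = 30 - 240*Z)
(t(3) + (0 + 3)*(-4))² = ((30 - 240*3) + (0 + 3)*(-4))² = ((30 - 720) + 3*(-4))² = (-690 - 12)² = (-702)² = 492804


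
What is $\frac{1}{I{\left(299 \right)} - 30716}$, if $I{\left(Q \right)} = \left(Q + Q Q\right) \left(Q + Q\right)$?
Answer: $\frac{1}{53609884} \approx 1.8653 \cdot 10^{-8}$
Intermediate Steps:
$I{\left(Q \right)} = 2 Q \left(Q + Q^{2}\right)$ ($I{\left(Q \right)} = \left(Q + Q^{2}\right) 2 Q = 2 Q \left(Q + Q^{2}\right)$)
$\frac{1}{I{\left(299 \right)} - 30716} = \frac{1}{2 \cdot 299^{2} \left(1 + 299\right) - 30716} = \frac{1}{2 \cdot 89401 \cdot 300 - 30716} = \frac{1}{53640600 - 30716} = \frac{1}{53609884}$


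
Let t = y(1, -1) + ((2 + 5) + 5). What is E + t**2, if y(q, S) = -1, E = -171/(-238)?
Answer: 28969/238 ≈ 121.72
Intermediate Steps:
E = 171/238 (E = -171*(-1/238) = 171/238 ≈ 0.71849)
t = 11 (t = -1 + ((2 + 5) + 5) = -1 + (7 + 5) = -1 + 12 = 11)
E + t**2 = 171/238 + 11**2 = 171/238 + 121 = 28969/238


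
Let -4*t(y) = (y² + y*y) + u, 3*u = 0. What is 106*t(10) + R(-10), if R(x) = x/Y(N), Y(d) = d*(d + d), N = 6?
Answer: -190805/36 ≈ -5300.1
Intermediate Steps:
u = 0 (u = (⅓)*0 = 0)
Y(d) = 2*d² (Y(d) = d*(2*d) = 2*d²)
R(x) = x/72 (R(x) = x/((2*6²)) = x/((2*36)) = x/72)
t(y) = -y²/2 (t(y) = -((y² + y*y) + 0)/4 = -((y² + y²) + 0)/4 = -(2*y² + 0)/4 = -y²/2)
106*t(10) + R(-10) = 106*(-½*10²) + (1/72)*(-10) = 106*(-½*100) - 5/36 = 106*(-50) - 5/36 = -5300 - 5/36 = -190805/36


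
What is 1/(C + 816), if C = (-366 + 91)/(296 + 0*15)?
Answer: 296/241261 ≈ 0.0012269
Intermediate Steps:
C = -275/296 (C = -275/(296 + 0) = -275/296 ≈ -0.92905)
1/(C + 816) = 1/(-275/296 + 816) = 1/(241261/296) = 296/241261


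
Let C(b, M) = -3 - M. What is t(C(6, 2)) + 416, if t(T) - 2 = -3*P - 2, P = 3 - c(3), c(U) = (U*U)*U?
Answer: 488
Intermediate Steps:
c(U) = U**3 (c(U) = U**2*U = U**3)
P = -24 (P = 3 - 1*3**3 = 3 - 1*27 = 3 - 27 = -24)
t(T) = 72 (t(T) = 2 + (-3*(-24) - 2) = 2 + (72 - 2) = 2 + 70 = 72)
t(C(6, 2)) + 416 = 72 + 416 = 488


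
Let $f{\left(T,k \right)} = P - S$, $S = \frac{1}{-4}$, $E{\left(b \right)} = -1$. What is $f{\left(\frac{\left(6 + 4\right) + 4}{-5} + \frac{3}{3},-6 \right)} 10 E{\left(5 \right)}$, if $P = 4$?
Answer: $- \frac{85}{2} \approx -42.5$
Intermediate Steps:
$S = - \frac{1}{4} \approx -0.25$
$f{\left(T,k \right)} = \frac{17}{4}$ ($f{\left(T,k \right)} = 4 - - \frac{1}{4} = 4 + \frac{1}{4} = \frac{17}{4}$)
$f{\left(\frac{\left(6 + 4\right) + 4}{-5} + \frac{3}{3},-6 \right)} 10 E{\left(5 \right)} = \frac{17}{4} \cdot 10 \left(-1\right) = \frac{85}{2} \left(-1\right) = - \frac{85}{2}$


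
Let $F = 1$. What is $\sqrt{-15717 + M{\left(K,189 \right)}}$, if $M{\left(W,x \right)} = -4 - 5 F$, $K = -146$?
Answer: $i \sqrt{15726} \approx 125.4 i$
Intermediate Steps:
$M{\left(W,x \right)} = -9$ ($M{\left(W,x \right)} = -4 - 5 = -9$)
$\sqrt{-15717 + M{\left(K,189 \right)}} = \sqrt{-15717 - 9} = \sqrt{-15726} = i \sqrt{15726}$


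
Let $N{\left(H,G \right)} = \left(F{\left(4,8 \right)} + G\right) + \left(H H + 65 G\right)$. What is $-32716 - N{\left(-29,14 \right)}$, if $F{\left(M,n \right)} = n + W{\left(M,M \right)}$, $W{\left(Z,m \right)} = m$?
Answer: $-34493$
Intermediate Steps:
$F{\left(M,n \right)} = M + n$ ($F{\left(M,n \right)} = n + M = M + n$)
$N{\left(H,G \right)} = 12 + H^{2} + 66 G$ ($N{\left(H,G \right)} = \left(\left(4 + 8\right) + G\right) + \left(H H + 65 G\right) = \left(12 + G\right) + \left(H^{2} + 65 G\right) = 12 + H^{2} + 66 G$)
$-32716 - N{\left(-29,14 \right)} = -32716 - \left(12 + \left(-29\right)^{2} + 66 \cdot 14\right) = -32716 - \left(12 + 841 + 924\right) = -32716 - 1777 = -34493$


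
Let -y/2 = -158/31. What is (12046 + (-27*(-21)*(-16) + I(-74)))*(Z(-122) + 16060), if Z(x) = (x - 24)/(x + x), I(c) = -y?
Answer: 90012555027/1891 ≈ 4.7601e+7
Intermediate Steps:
y = 316/31 (y = -(-316)/31 = -2*(-158/31) = 316/31 ≈ 10.194)
I(c) = -316/31 (I(c) = -1*316/31 = -316/31)
Z(x) = (-24 + x)/(2*x) (Z(x) = (-24 + x)/((2*x)) = (-24 + x)*(1/(2*x)) = (-24 + x)/(2*x))
(12046 + (-27*(-21)*(-16) + I(-74)))*(Z(-122) + 16060) = (12046 + (-27*(-21)*(-16) - 316/31))*((1/2)*(-24 - 122)/(-122) + 16060) = (12046 + (567*(-16) - 316/31))*((1/2)*(-1/122)*(-146) + 16060) = (12046 + (-9072 - 316/31))*(73/122 + 16060) = (12046 - 281548/31)*(1959393/122) = (91878/31)*(1959393/122) = 90012555027/1891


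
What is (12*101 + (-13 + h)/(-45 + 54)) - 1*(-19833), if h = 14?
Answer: 189406/9 ≈ 21045.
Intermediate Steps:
(12*101 + (-13 + h)/(-45 + 54)) - 1*(-19833) = (12*101 + (-13 + 14)/(-45 + 54)) - 1*(-19833) = (1212 + 1/9) + 19833 = (1212 + 1*(⅑)) + 19833 = (1212 + ⅑) + 19833 = 10909/9 + 19833 = 189406/9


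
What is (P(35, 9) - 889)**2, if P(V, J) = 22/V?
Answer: 966774649/1225 ≈ 7.8920e+5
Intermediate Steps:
(P(35, 9) - 889)**2 = (22/35 - 889)**2 = (-31093/35)**2 = 966774649/1225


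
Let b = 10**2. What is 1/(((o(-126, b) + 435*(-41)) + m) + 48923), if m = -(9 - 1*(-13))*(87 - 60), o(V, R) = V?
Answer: 1/30368 ≈ 3.2929e-5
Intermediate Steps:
b = 100
m = -594 (m = -(9 + 13)*27 = -22*27 = -1*594 = -594)
1/(((o(-126, b) + 435*(-41)) + m) + 48923) = 1/(((-126 + 435*(-41)) - 594) + 48923) = 1/(((-126 - 17835) - 594) + 48923) = 1/((-17961 - 594) + 48923) = 1/(-18555 + 48923) = 1/30368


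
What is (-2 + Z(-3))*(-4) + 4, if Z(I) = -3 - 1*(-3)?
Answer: 12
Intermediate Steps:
Z(I) = 0 (Z(I) = -3 + 3 = 0)
(-2 + Z(-3))*(-4) + 4 = (-2 + 0)*(-4) + 4 = -2*(-4) + 4 = 8 + 4 = 12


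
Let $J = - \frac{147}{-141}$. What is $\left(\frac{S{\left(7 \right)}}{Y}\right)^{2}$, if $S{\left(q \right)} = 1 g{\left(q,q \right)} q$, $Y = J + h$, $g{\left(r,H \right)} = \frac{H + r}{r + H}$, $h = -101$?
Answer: $\frac{108241}{22071204} \approx 0.0049042$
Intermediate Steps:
$J = \frac{49}{47}$ ($J = \left(-147\right) \left(- \frac{1}{141}\right) = \frac{49}{47} \approx 1.0426$)
$g{\left(r,H \right)} = 1$ ($g{\left(r,H \right)} = \frac{H + r}{H + r} = 1$)
$Y = - \frac{4698}{47}$ ($Y = \frac{49}{47} - 101 = - \frac{4698}{47} \approx -99.957$)
$S{\left(q \right)} = q$ ($S{\left(q \right)} = 1 \cdot 1 q = 1 q = q$)
$\left(\frac{S{\left(7 \right)}}{Y}\right)^{2} = \left(\frac{7}{- \frac{4698}{47}}\right)^{2} = \left(7 \left(- \frac{47}{4698}\right)\right)^{2} = \left(- \frac{329}{4698}\right)^{2} = \frac{108241}{22071204}$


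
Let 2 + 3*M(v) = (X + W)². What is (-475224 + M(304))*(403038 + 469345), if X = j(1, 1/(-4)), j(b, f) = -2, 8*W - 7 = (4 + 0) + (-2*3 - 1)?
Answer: -4974927193121/12 ≈ -4.1458e+11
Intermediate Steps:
W = ½ (W = 7/8 + ((4 + 0) + (-2*3 - 1))/8 = 7/8 + (4 + (-6 - 1))/8 = 7/8 + (4 - 7)/8 = 7/8 + (⅛)*(-3) = 7/8 - 3/8 = ½ ≈ 0.50000)
X = -2
M(v) = 1/12 (M(v) = -⅔ + (-2 + ½)²/3 = -⅔ + (-3/2)²/3 = -⅔ + (⅓)*(9/4) = -⅔ + ¾ = 1/12)
(-475224 + M(304))*(403038 + 469345) = (-475224 + 1/12)*(403038 + 469345) = -5702687/12*872383 = -4974927193121/12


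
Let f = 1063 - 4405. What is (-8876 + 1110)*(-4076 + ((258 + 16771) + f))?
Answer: -74639026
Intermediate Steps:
f = -3342
(-8876 + 1110)*(-4076 + ((258 + 16771) + f)) = (-8876 + 1110)*(-4076 + ((258 + 16771) - 3342)) = -7766*(-4076 + (17029 - 3342)) = -7766*(-4076 + 13687) = -7766*9611 = -74639026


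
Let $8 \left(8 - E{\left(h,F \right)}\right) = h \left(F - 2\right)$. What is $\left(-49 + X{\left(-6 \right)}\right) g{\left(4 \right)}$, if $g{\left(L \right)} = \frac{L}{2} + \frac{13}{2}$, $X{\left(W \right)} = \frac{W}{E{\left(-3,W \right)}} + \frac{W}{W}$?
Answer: $- \frac{2091}{5} \approx -418.2$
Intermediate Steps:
$E{\left(h,F \right)} = 8 - \frac{h \left(-2 + F\right)}{8}$ ($E{\left(h,F \right)} = 8 - \frac{h \left(F - 2\right)}{8} = 8 - \frac{h \left(-2 + F\right)}{8}$)
$X{\left(W \right)} = 1 + \frac{W}{\frac{29}{4} + \frac{3 W}{8}}$ ($X{\left(W \right)} = \frac{W}{8 + \frac{1}{4} \left(-3\right) - \frac{1}{8} W \left(-3\right)} + \frac{W}{W} = \frac{W}{8 - \frac{3}{4} + \frac{3 W}{8}} + 1 = \frac{W}{\frac{29}{4} + \frac{3 W}{8}} + 1 = 1 + \frac{W}{\frac{29}{4} + \frac{3 W}{8}}$)
$g{\left(L \right)} = \frac{13}{2} + \frac{L}{2}$ ($g{\left(L \right)} = L \frac{1}{2} + 13 \cdot \frac{1}{2} = \frac{L}{2} + \frac{13}{2} = \frac{13}{2} + \frac{L}{2}$)
$\left(-49 + X{\left(-6 \right)}\right) g{\left(4 \right)} = \left(-49 + \frac{58 + 11 \left(-6\right)}{58 + 3 \left(-6\right)}\right) \left(\frac{13}{2} + \frac{1}{2} \cdot 4\right) = \left(-49 + \frac{58 - 66}{58 - 18}\right) \left(\frac{13}{2} + 2\right) = \left(-49 + \frac{1}{40} \left(-8\right)\right) \frac{17}{2} = \left(-49 - \frac{1}{5}\right) \frac{17}{2} = \left(- \frac{246}{5}\right) \frac{17}{2} = - \frac{2091}{5}$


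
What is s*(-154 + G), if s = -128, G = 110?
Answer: 5632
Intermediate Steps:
s*(-154 + G) = -128*(-154 + 110) = -128*(-44) = 5632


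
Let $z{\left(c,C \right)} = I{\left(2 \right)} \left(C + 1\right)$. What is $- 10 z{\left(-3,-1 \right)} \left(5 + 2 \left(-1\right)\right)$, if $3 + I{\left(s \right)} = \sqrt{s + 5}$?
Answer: $0$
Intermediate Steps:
$I{\left(s \right)} = -3 + \sqrt{5 + s}$ ($I{\left(s \right)} = -3 + \sqrt{s + 5} = -3 + \sqrt{5 + s}$)
$z{\left(c,C \right)} = \left(1 + C\right) \left(-3 + \sqrt{7}\right)$ ($z{\left(c,C \right)} = \left(-3 + \sqrt{5 + 2}\right) \left(C + 1\right) = \left(-3 + \sqrt{7}\right) \left(1 + C\right) = \left(1 + C\right) \left(-3 + \sqrt{7}\right)$)
$- 10 z{\left(-3,-1 \right)} \left(5 + 2 \left(-1\right)\right) = - 10 \left(- \left(1 - 1\right) \left(3 - \sqrt{7}\right)\right) \left(5 + 2 \left(-1\right)\right) = - 10 \left(\left(-1\right) 0 \left(3 - \sqrt{7}\right)\right) \left(5 - 2\right) = \left(-10\right) 0 \cdot 3 = 0 \cdot 3 = 0$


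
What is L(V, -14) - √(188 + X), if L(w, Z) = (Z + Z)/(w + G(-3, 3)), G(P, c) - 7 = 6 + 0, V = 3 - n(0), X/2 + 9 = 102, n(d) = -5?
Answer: -4/3 - √374 ≈ -20.672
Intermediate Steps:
X = 186 (X = -18 + 2*102 = -18 + 204 = 186)
V = 8 (V = 3 - 1*(-5) = 3 + 5 = 8)
G(P, c) = 13 (G(P, c) = 7 + (6 + 0) = 7 + 6 = 13)
L(w, Z) = 2*Z/(13 + w) (L(w, Z) = (Z + Z)/(w + 13) = (2*Z)/(13 + w) = 2*Z/(13 + w))
L(V, -14) - √(188 + X) = 2*(-14)/(13 + 8) - √(188 + 186) = 2*(-14)/21 - √374 = 2*(-14)*(1/21) - √374 = -4/3 - √374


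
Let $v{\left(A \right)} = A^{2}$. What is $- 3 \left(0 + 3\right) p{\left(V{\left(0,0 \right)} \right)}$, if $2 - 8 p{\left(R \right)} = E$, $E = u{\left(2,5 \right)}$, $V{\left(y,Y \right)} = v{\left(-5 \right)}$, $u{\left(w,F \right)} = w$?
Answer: $0$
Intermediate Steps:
$V{\left(y,Y \right)} = 25$ ($V{\left(y,Y \right)} = \left(-5\right)^{2} = 25$)
$E = 2$
$p{\left(R \right)} = 0$ ($p{\left(R \right)} = \frac{1}{4} - \frac{1}{4} = 0$)
$- 3 \left(0 + 3\right) p{\left(V{\left(0,0 \right)} \right)} = - 3 \left(0 + 3\right) 0 = \left(-3\right) 3 \cdot 0 = \left(-9\right) 0 = 0$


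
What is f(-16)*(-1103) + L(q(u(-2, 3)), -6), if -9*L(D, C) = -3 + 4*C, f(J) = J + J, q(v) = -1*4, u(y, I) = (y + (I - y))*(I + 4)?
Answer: 35299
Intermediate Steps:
u(y, I) = I*(4 + I)
q(v) = -4
f(J) = 2*J
L(D, C) = ⅓ - 4*C/9 (L(D, C) = -(-3 + 4*C)/9 = ⅓ - 4*C/9)
f(-16)*(-1103) + L(q(u(-2, 3)), -6) = (2*(-16))*(-1103) + (⅓ - 4/9*(-6)) = -32*(-1103) + (⅓ + 8/3) = 35296 + 3 = 35299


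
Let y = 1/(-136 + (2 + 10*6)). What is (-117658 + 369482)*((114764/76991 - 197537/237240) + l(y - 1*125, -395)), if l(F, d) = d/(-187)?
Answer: 297850650864552898/426952435635 ≈ 6.9762e+5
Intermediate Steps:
y = -1/74 (y = 1/(-136 + (2 + 60)) = 1/(-136 + 62) = 1/(-74) = -1/74 ≈ -0.013514)
l(F, d) = -d/187 (l(F, d) = d*(-1/187) = -d/187)
(-117658 + 369482)*((114764/76991 - 197537/237240) + l(y - 1*125, -395)) = (-117658 + 369482)*((114764/76991 - 197537/237240) - 1/187*(-395)) = 251824*((114764*(1/76991) - 197537*1/237240) + 395/187) = 251824*((114764/76991 - 197537/237240) + 395/187) = 251824*(12018040193/18265344840 + 395/187) = 251824*(9462184727891/3415619485080) = 297850650864552898/426952435635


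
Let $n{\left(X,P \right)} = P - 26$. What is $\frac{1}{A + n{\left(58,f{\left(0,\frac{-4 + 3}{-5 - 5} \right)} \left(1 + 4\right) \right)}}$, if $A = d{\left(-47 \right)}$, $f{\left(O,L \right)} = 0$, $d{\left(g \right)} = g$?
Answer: $- \frac{1}{73} \approx -0.013699$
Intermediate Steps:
$A = -47$
$n{\left(X,P \right)} = -26 + P$
$\frac{1}{A + n{\left(58,f{\left(0,\frac{-4 + 3}{-5 - 5} \right)} \left(1 + 4\right) \right)}} = \frac{1}{-47 - \left(26 + 0 \left(1 + 4\right)\right)} = \frac{1}{-47 + \left(-26 + 0 \cdot 5\right)} = \frac{1}{-47 + \left(-26 + 0\right)} = \frac{1}{-47 - 26} = \frac{1}{-73} = - \frac{1}{73}$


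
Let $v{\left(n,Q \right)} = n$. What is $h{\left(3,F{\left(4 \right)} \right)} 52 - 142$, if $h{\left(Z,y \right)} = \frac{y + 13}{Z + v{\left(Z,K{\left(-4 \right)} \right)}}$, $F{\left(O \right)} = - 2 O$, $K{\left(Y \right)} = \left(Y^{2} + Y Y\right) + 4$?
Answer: $- \frac{296}{3} \approx -98.667$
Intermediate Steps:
$K{\left(Y \right)} = 4 + 2 Y^{2}$ ($K{\left(Y \right)} = \left(Y^{2} + Y^{2}\right) + 4 = 2 Y^{2} + 4 = 4 + 2 Y^{2}$)
$h{\left(Z,y \right)} = \frac{13 + y}{2 Z}$ ($h{\left(Z,y \right)} = \frac{y + 13}{Z + Z} = \frac{13 + y}{2 Z}$)
$h{\left(3,F{\left(4 \right)} \right)} 52 - 142 = \frac{13 - 8}{2 \cdot 3} \cdot 52 - 142 = \frac{1}{2} \cdot \frac{1}{3} \left(13 - 8\right) 52 - 142 = \frac{1}{2} \cdot \frac{1}{3} \cdot 5 \cdot 52 - 142 = \frac{5}{6} \cdot 52 - 142 = \frac{130}{3} - 142 = - \frac{296}{3}$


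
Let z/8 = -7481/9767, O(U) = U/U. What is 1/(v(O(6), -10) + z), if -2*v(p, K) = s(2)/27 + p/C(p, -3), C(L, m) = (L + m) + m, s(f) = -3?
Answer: -439515/2624791 ≈ -0.16745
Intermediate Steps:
C(L, m) = L + 2*m
O(U) = 1
z = -59848/9767 (z = 8*(-7481/9767) = -59848/9767 ≈ -6.1276)
v(p, K) = 1/18 - p/(2*(-6 + p)) (v(p, K) = -(-3/27 + p/(p + 2*(-3)))/2 = -(-3*1/27 + p/(p - 6))/2 = -(-⅑ + p/(-6 + p))/2 = 1/18 - p/(2*(-6 + p)))
1/(v(O(6), -10) + z) = 1/((-3 - 4*1)/(9*(-6 + 1)) - 59848/9767) = 1/((⅑)*(-3 - 4)/(-5) - 59848/9767) = 1/((⅑)*(-⅕)*(-7) - 59848/9767) = 1/(7/45 - 59848/9767) = 1/(-2624791/439515) = -439515/2624791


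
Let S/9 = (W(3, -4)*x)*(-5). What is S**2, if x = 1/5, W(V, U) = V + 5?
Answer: 5184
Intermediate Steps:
W(V, U) = 5 + V
x = 1/5 ≈ 0.20000
S = -72 (S = 9*(((5 + 3)*(1/5))*(-5)) = 9*((8*(1/5))*(-5)) = 9*((8/5)*(-5)) = 9*(-8) = -72)
S**2 = (-72)**2 = 5184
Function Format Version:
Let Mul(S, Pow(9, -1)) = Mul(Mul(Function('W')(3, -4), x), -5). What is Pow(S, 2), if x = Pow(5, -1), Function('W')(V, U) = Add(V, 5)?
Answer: 5184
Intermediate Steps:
Function('W')(V, U) = Add(5, V)
x = Rational(1, 5) ≈ 0.20000
S = -72 (S = Mul(9, Mul(Mul(Add(5, 3), Rational(1, 5)), -5)) = Mul(9, Mul(Mul(8, Rational(1, 5)), -5)) = Mul(9, Mul(Rational(8, 5), -5)) = Mul(9, -8) = -72)
Pow(S, 2) = Pow(-72, 2) = 5184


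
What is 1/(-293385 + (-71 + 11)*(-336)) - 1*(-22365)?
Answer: 6110677124/273225 ≈ 22365.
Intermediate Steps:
1/(-293385 + (-71 + 11)*(-336)) - 1*(-22365) = 1/(-293385 - 60*(-336)) + 22365 = 1/(-293385 + 20160) + 22365 = 1/(-273225) + 22365 = -1/273225 + 22365 = 6110677124/273225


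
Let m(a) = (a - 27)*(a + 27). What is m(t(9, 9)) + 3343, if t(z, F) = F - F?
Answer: 2614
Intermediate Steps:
t(z, F) = 0
m(a) = (-27 + a)*(27 + a)
m(t(9, 9)) + 3343 = (-729 + 0²) + 3343 = (-729 + 0) + 3343 = -729 + 3343 = 2614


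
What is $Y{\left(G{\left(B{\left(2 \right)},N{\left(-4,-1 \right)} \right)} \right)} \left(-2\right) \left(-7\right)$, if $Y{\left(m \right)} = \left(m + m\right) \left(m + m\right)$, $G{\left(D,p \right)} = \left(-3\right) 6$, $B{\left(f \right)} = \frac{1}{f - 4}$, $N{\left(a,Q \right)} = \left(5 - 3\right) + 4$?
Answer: $18144$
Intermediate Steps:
$N{\left(a,Q \right)} = 6$ ($N{\left(a,Q \right)} = 2 + 4 = 6$)
$B{\left(f \right)} = \frac{1}{-4 + f}$
$G{\left(D,p \right)} = -18$
$Y{\left(m \right)} = 4 m^{2}$ ($Y{\left(m \right)} = 2 m 2 m = 4 m^{2}$)
$Y{\left(G{\left(B{\left(2 \right)},N{\left(-4,-1 \right)} \right)} \right)} \left(-2\right) \left(-7\right) = 4 \left(-18\right)^{2} \left(-2\right) \left(-7\right) = 4 \cdot 324 \left(-2\right) \left(-7\right) = 1296 \left(-2\right) \left(-7\right) = \left(-2592\right) \left(-7\right) = 18144$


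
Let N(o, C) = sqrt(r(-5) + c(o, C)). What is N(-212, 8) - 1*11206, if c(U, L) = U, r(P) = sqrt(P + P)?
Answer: -11206 + sqrt(-212 + I*sqrt(10)) ≈ -11206.0 + 14.561*I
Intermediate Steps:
r(P) = sqrt(2)*sqrt(P) (r(P) = sqrt(2*P) = sqrt(2)*sqrt(P))
N(o, C) = sqrt(o + I*sqrt(10)) (N(o, C) = sqrt(sqrt(2)*sqrt(-5) + o) = sqrt(sqrt(2)*(I*sqrt(5)) + o) = sqrt(I*sqrt(10) + o) = sqrt(o + I*sqrt(10)))
N(-212, 8) - 1*11206 = sqrt(-212 + I*sqrt(10)) - 1*11206 = sqrt(-212 + I*sqrt(10)) - 11206 = -11206 + sqrt(-212 + I*sqrt(10))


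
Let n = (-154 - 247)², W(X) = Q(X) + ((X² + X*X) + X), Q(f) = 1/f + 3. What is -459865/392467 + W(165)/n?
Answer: -8664312835268/10412999201055 ≈ -0.83207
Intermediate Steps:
Q(f) = 3 + 1/f
W(X) = 3 + X + 1/X + 2*X² (W(X) = (3 + 1/X) + ((X² + X*X) + X) = (3 + 1/X) + ((X² + X²) + X) = (3 + 1/X) + (2*X² + X) = (3 + 1/X) + (X + 2*X²) = 3 + X + 1/X + 2*X²)
n = 160801 (n = (-401)² = 160801)
-459865/392467 + W(165)/n = -459865/392467 + (3 + 165 + 1/165 + 2*165²)/160801 = -459865*1/392467 + (3 + 165 + 1/165 + 2*27225)*(1/160801) = -459865/392467 + (3 + 165 + 1/165 + 54450)*(1/160801) = -459865/392467 + (9011971/165)*(1/160801) = -459865/392467 + 9011971/26532165 = -8664312835268/10412999201055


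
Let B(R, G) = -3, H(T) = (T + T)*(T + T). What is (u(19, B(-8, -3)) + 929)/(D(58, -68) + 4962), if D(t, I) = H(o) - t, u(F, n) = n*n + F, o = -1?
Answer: 319/1636 ≈ 0.19499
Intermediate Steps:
H(T) = 4*T**2 (H(T) = (2*T)*(2*T) = 4*T**2)
u(F, n) = F + n**2 (u(F, n) = n**2 + F = F + n**2)
D(t, I) = 4 - t (D(t, I) = 4*(-1)**2 - t = 4*1 - t = 4 - t)
(u(19, B(-8, -3)) + 929)/(D(58, -68) + 4962) = ((19 + (-3)**2) + 929)/((4 - 1*58) + 4962) = ((19 + 9) + 929)/((4 - 58) + 4962) = (28 + 929)/(-54 + 4962) = 957/4908 = 957*(1/4908) = 319/1636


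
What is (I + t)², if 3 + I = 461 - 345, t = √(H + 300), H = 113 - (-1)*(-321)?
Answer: 12861 + 452*√23 ≈ 15029.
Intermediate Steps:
H = -208 (H = 113 - 1*321 = 113 - 321 = -208)
t = 2*√23 (t = √(-208 + 300) = √92 = 2*√23 ≈ 9.5917)
I = 113 (I = -3 + (461 - 345) = -3 + 116 = 113)
(I + t)² = (113 + 2*√23)²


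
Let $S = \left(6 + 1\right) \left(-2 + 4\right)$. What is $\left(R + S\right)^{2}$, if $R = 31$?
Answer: $2025$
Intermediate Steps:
$S = 14$ ($S = 7 \cdot 2 = 14$)
$\left(R + S\right)^{2} = \left(31 + 14\right)^{2} = 45^{2} = 2025$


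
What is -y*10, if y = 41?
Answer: -410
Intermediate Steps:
-y*10 = -1*41*10 = -41*10 = -410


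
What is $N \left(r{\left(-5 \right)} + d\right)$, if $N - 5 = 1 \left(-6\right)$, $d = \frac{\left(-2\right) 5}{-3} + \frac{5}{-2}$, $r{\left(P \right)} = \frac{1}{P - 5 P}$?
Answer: $- \frac{53}{60} \approx -0.88333$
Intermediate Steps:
$r{\left(P \right)} = - \frac{1}{4 P}$ ($r{\left(P \right)} = \frac{1}{\left(-4\right) P} = - \frac{1}{4 P}$)
$d = \frac{5}{6}$ ($d = \left(-10\right) \left(- \frac{1}{3}\right) + 5 \left(- \frac{1}{2}\right) = \frac{10}{3} - \frac{5}{2} = \frac{5}{6} \approx 0.83333$)
$N = -1$ ($N = 5 + 1 \left(-6\right) = 5 - 6 = -1$)
$N \left(r{\left(-5 \right)} + d\right) = - (- \frac{1}{4 \left(-5\right)} + \frac{5}{6}) = - (\left(- \frac{1}{4}\right) \left(- \frac{1}{5}\right) + \frac{5}{6}) = - (\frac{1}{20} + \frac{5}{6}) = \left(-1\right) \frac{53}{60} = - \frac{53}{60}$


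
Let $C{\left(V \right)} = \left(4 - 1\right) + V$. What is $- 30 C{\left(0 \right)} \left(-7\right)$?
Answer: $630$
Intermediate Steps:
$C{\left(V \right)} = 3 + V$
$- 30 C{\left(0 \right)} \left(-7\right) = - 30 \left(3 + 0\right) \left(-7\right) = \left(-30\right) 3 \left(-7\right) = \left(-90\right) \left(-7\right) = 630$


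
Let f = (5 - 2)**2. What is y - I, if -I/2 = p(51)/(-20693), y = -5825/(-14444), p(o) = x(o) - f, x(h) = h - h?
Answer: 120796717/298889692 ≈ 0.40415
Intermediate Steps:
x(h) = 0
f = 9 (f = 3**2 = 9)
p(o) = -9 (p(o) = 0 - 1*9 = 0 - 9 = -9)
y = 5825/14444 (y = -5825*(-1/14444) = 5825/14444 ≈ 0.40328)
I = -18/20693 (I = -(-18)/(-20693) = -(-18)*(-1)/20693 = -2*9/20693 = -18/20693 ≈ -0.00086986)
y - I = 5825/14444 - 1*(-18/20693) = 5825/14444 + 18/20693 = 120796717/298889692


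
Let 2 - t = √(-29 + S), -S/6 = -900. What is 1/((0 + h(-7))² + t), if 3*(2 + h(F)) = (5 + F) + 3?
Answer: -387/433202 - 81*√5371/433202 ≈ -0.014597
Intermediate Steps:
S = 5400 (S = -6*(-900) = 5400)
h(F) = ⅔ + F/3 (h(F) = -2 + ((5 + F) + 3)/3 = -2 + (8 + F)/3 = -2 + (8/3 + F/3) = ⅔ + F/3)
t = 2 - √5371 (t = 2 - √(-29 + 5400) = 2 - √5371 ≈ -71.287)
1/((0 + h(-7))² + t) = 1/((0 + (⅔ + (⅓)*(-7)))² + (2 - √5371)) = 1/((0 + (⅔ - 7/3))² + (2 - √5371)) = 1/((0 - 5/3)² + (2 - √5371)) = 1/((-5/3)² + (2 - √5371)) = 1/(25/9 + (2 - √5371)) = 1/(43/9 - √5371)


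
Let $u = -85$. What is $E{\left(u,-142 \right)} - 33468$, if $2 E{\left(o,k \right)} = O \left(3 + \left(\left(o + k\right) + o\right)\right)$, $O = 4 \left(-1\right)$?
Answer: $-32850$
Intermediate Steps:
$O = -4$
$E{\left(o,k \right)} = -6 - 4 o - 2 k$ ($E{\left(o,k \right)} = \frac{\left(-4\right) \left(3 + \left(\left(o + k\right) + o\right)\right)}{2} = \frac{\left(-4\right) \left(3 + \left(\left(k + o\right) + o\right)\right)}{2} = \frac{\left(-4\right) \left(3 + \left(k + 2 o\right)\right)}{2} = \frac{\left(-4\right) \left(3 + k + 2 o\right)}{2} = \frac{-12 - 8 o - 4 k}{2} = -6 - 4 o - 2 k$)
$E{\left(u,-142 \right)} - 33468 = \left(-6 - -340 - -284\right) - 33468 = \left(-6 + 340 + 284\right) - 33468 = 618 - 33468 = -32850$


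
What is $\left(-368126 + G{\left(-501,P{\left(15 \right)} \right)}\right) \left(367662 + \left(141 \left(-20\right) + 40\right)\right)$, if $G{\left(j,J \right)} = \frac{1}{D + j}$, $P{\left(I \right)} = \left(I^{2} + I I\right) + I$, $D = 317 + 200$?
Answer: $- \frac{1074580226615}{8} \approx -1.3432 \cdot 10^{11}$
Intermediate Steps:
$D = 517$
$P{\left(I \right)} = I + 2 I^{2}$ ($P{\left(I \right)} = \left(I^{2} + I^{2}\right) + I = 2 I^{2} + I = I + 2 I^{2}$)
$G{\left(j,J \right)} = \frac{1}{517 + j}$
$\left(-368126 + G{\left(-501,P{\left(15 \right)} \right)}\right) \left(367662 + \left(141 \left(-20\right) + 40\right)\right) = \left(-368126 + \frac{1}{517 - 501}\right) \left(367662 + \left(141 \left(-20\right) + 40\right)\right) = \left(-368126 + \frac{1}{16}\right) \left(367662 + \left(-2820 + 40\right)\right) = \left(-368126 + \frac{1}{16}\right) \left(367662 - 2780\right) = \left(- \frac{5890015}{16}\right) 364882 = - \frac{1074580226615}{8}$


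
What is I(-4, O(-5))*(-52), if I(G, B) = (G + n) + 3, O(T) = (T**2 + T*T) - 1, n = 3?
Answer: -104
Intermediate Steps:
O(T) = -1 + 2*T**2 (O(T) = (T**2 + T**2) - 1 = 2*T**2 - 1 = -1 + 2*T**2)
I(G, B) = 6 + G (I(G, B) = (G + 3) + 3 = (3 + G) + 3 = 6 + G)
I(-4, O(-5))*(-52) = (6 - 4)*(-52) = 2*(-52) = -104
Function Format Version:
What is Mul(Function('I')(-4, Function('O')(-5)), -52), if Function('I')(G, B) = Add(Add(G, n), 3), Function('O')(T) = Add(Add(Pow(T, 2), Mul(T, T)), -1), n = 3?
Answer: -104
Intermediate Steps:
Function('O')(T) = Add(-1, Mul(2, Pow(T, 2))) (Function('O')(T) = Add(Add(Pow(T, 2), Pow(T, 2)), -1) = Add(Mul(2, Pow(T, 2)), -1) = Add(-1, Mul(2, Pow(T, 2))))
Function('I')(G, B) = Add(6, G) (Function('I')(G, B) = Add(Add(G, 3), 3) = Add(Add(3, G), 3) = Add(6, G))
Mul(Function('I')(-4, Function('O')(-5)), -52) = Mul(Add(6, -4), -52) = Mul(2, -52) = -104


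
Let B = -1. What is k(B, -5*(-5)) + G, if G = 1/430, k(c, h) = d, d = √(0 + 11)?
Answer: 1/430 + √11 ≈ 3.3190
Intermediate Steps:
d = √11 ≈ 3.3166
k(c, h) = √11
G = 1/430 ≈ 0.0023256
k(B, -5*(-5)) + G = √11 + 1/430 = 1/430 + √11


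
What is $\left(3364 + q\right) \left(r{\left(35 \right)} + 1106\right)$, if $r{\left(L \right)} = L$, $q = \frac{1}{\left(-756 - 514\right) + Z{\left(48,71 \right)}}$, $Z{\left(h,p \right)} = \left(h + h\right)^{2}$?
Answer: $\frac{30499323645}{7946} \approx 3.8383 \cdot 10^{6}$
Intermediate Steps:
$Z{\left(h,p \right)} = 4 h^{2}$ ($Z{\left(h,p \right)} = \left(2 h\right)^{2} = 4 h^{2}$)
$q = \frac{1}{7946}$ ($q = \frac{1}{\left(-756 - 514\right) + 4 \cdot 48^{2}} = \frac{1}{\left(-756 - 514\right) + 4 \cdot 2304} = \frac{1}{-1270 + 9216} = \frac{1}{7946} \approx 0.00012585$)
$\left(3364 + q\right) \left(r{\left(35 \right)} + 1106\right) = \left(3364 + \frac{1}{7946}\right) \left(35 + 1106\right) = \frac{26730345}{7946} \cdot 1141 = \frac{30499323645}{7946}$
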